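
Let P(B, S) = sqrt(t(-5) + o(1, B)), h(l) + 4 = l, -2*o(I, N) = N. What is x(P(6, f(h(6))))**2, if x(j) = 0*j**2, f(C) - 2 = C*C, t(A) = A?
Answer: 0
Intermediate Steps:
o(I, N) = -N/2
h(l) = -4 + l
f(C) = 2 + C**2 (f(C) = 2 + C*C = 2 + C**2)
P(B, S) = sqrt(-5 - B/2)
x(j) = 0
x(P(6, f(h(6))))**2 = 0**2 = 0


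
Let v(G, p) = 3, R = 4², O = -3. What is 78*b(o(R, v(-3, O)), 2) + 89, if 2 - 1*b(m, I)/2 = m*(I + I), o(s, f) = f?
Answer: -1471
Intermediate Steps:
R = 16
b(m, I) = 4 - 4*I*m (b(m, I) = 4 - 2*m*(I + I) = 4 - 2*m*2*I = 4 - 4*I*m)
78*b(o(R, v(-3, O)), 2) + 89 = 78*(4 - 4*2*3) + 89 = 78*(4 - 24) + 89 = 78*(-20) + 89 = -1560 + 89 = -1471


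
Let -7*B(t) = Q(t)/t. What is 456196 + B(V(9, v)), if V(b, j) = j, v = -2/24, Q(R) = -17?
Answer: 3193168/7 ≈ 4.5617e+5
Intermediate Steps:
v = -1/12 (v = -2*1/24 = -1/12 ≈ -0.083333)
B(t) = 17/(7*t) (B(t) = -(-17)/(7*t) = 17/(7*t))
456196 + B(V(9, v)) = 456196 + 17/(7*(-1/12)) = 456196 + (17/7)*(-12) = 456196 - 204/7 = 3193168/7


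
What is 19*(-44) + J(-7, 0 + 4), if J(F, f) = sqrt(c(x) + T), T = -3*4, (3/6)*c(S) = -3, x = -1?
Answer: -836 + 3*I*sqrt(2) ≈ -836.0 + 4.2426*I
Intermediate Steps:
c(S) = -6 (c(S) = 2*(-3) = -6)
T = -12
J(F, f) = 3*I*sqrt(2) (J(F, f) = sqrt(-6 - 12) = sqrt(-18) = 3*I*sqrt(2))
19*(-44) + J(-7, 0 + 4) = 19*(-44) + 3*I*sqrt(2) = -836 + 3*I*sqrt(2)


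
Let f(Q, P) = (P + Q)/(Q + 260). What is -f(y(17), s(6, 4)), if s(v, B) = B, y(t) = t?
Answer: -21/277 ≈ -0.075812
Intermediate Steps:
f(Q, P) = (P + Q)/(260 + Q)
-f(y(17), s(6, 4)) = -(4 + 17)/(260 + 17) = -21/277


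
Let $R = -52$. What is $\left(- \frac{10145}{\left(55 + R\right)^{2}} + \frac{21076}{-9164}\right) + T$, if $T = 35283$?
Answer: $\frac{704210561}{20619} \approx 34154.0$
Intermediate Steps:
$\left(- \frac{10145}{\left(55 + R\right)^{2}} + \frac{21076}{-9164}\right) + T = \left(- \frac{10145}{\left(55 - 52\right)^{2}} + \frac{21076}{-9164}\right) + 35283 = \left(- \frac{10145}{3^{2}} + 21076 \left(- \frac{1}{9164}\right)\right) + 35283 = \left(- \frac{10145}{9} - \frac{5269}{2291}\right) + 35283 = - \frac{23289616}{20619} + 35283 = \frac{704210561}{20619}$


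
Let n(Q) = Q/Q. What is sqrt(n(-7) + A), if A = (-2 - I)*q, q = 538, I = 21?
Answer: I*sqrt(12373) ≈ 111.23*I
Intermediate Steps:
n(Q) = 1
A = -12374 (A = (-2 - 1*21)*538 = (-2 - 21)*538 = -23*538 = -12374)
sqrt(n(-7) + A) = sqrt(1 - 12374) = sqrt(-12373) = I*sqrt(12373)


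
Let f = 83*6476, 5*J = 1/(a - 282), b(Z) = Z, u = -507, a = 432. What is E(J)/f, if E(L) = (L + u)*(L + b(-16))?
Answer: 4562607751/302348250000 ≈ 0.015091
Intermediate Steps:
J = 1/750 (J = 1/(5*(432 - 282)) = (1/5)/150 = (1/5)*(1/150) = 1/750 ≈ 0.0013333)
f = 537508
E(L) = (-507 + L)*(-16 + L) (E(L) = (L - 507)*(L - 16) = (-507 + L)*(-16 + L))
E(J)/f = (8112 + (1/750)**2 - 523*1/750)/537508 = (8112 + 1/562500 - 523/750)*(1/537508) = (4562607751/562500)*(1/537508) = 4562607751/302348250000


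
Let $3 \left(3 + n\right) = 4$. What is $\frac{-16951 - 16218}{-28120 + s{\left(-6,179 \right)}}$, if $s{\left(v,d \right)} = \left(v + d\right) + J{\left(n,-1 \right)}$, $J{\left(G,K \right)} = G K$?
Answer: $\frac{99507}{83836} \approx 1.1869$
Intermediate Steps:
$n = - \frac{5}{3}$ ($n = -3 + \frac{1}{3} \cdot 4 = -3 + \frac{4}{3} = - \frac{5}{3} \approx -1.6667$)
$s{\left(v,d \right)} = \frac{5}{3} + d + v$ ($s{\left(v,d \right)} = \left(v + d\right) - - \frac{5}{3} = \left(d + v\right) + \frac{5}{3} = \frac{5}{3} + d + v$)
$\frac{-16951 - 16218}{-28120 + s{\left(-6,179 \right)}} = \frac{-16951 - 16218}{-28120 + \left(\frac{5}{3} + 179 - 6\right)} = - \frac{33169}{-28120 + \frac{524}{3}} = - \frac{33169}{- \frac{83836}{3}} = \left(-33169\right) \left(- \frac{3}{83836}\right) = \frac{99507}{83836}$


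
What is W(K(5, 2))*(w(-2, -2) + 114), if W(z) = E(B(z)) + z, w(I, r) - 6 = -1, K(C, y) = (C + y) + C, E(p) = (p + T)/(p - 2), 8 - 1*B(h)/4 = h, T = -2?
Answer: 1547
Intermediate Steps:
B(h) = 32 - 4*h
E(p) = 1 (E(p) = (p - 2)/(p - 2) = (-2 + p)/(-2 + p) = 1)
K(C, y) = y + 2*C
w(I, r) = 5 (w(I, r) = 6 - 1 = 5)
W(z) = 1 + z
W(K(5, 2))*(w(-2, -2) + 114) = (1 + (2 + 2*5))*(5 + 114) = (1 + (2 + 10))*119 = (1 + 12)*119 = 13*119 = 1547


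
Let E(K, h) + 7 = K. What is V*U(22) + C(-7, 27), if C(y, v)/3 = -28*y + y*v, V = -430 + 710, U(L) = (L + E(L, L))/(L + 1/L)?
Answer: 47621/97 ≈ 490.94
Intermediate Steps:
E(K, h) = -7 + K
U(L) = (-7 + 2*L)/(L + 1/L) (U(L) = (L + (-7 + L))/(L + 1/L) = (-7 + 2*L)/(L + 1/L))
V = 280
C(y, v) = -84*y + 3*v*y (C(y, v) = 3*(-28*y + y*v) = 3*(-28*y + v*y) = -84*y + 3*v*y)
V*U(22) + C(-7, 27) = 280*(22*(-7 + 2*22)/(1 + 22²)) + 3*(-7)*(-28 + 27) = 280*(22*(-7 + 44)/(1 + 484)) + 3*(-7)*(-1) = 280*(22*37/485) + 21 = 280*(22*(1/485)*37) + 21 = 280*(814/485) + 21 = 45584/97 + 21 = 47621/97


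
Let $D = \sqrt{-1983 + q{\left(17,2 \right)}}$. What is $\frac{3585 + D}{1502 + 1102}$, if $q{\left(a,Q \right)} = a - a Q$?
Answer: $\frac{1195}{868} + \frac{5 i \sqrt{5}}{651} \approx 1.3767 + 0.017174 i$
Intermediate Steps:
$q{\left(a,Q \right)} = a - Q a$
$D = 20 i \sqrt{5}$ ($D = \sqrt{-1983 + 17 \left(1 - 2\right)} = \sqrt{-1983 + 17 \left(-1\right)} = \sqrt{-1983 - 17} = \sqrt{-2000} = 20 i \sqrt{5} \approx 44.721 i$)
$\frac{3585 + D}{1502 + 1102} = \frac{3585 + 20 i \sqrt{5}}{1502 + 1102} = \frac{3585 + 20 i \sqrt{5}}{2604} = \left(3585 + 20 i \sqrt{5}\right) \frac{1}{2604} = \frac{1195}{868} + \frac{5 i \sqrt{5}}{651}$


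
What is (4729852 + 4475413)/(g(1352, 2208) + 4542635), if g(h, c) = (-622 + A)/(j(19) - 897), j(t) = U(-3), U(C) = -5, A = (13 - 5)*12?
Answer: 4151574515/2048728648 ≈ 2.0264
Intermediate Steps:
A = 96 (A = 8*12 = 96)
j(t) = -5
g(h, c) = 263/451 (g(h, c) = (-622 + 96)/(-5 - 897) = -526/(-902) = -526*(-1/902) = 263/451)
(4729852 + 4475413)/(g(1352, 2208) + 4542635) = (4729852 + 4475413)/(263/451 + 4542635) = 9205265/(2048728648/451) = 9205265*(451/2048728648) = 4151574515/2048728648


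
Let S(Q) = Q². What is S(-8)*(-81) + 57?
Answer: -5127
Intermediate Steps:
S(-8)*(-81) + 57 = (-8)²*(-81) + 57 = 64*(-81) + 57 = -5184 + 57 = -5127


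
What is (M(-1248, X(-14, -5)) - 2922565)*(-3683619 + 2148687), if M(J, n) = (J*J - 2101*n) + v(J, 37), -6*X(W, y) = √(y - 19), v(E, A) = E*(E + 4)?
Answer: -287724538332 - 1074964044*I*√6 ≈ -2.8772e+11 - 2.6331e+9*I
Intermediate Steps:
v(E, A) = E*(4 + E)
X(W, y) = -√(-19 + y)/6 (X(W, y) = -√(y - 19)/6 = -√(-19 + y)/6)
M(J, n) = J² - 2101*n + J*(4 + J) (M(J, n) = (J*J - 2101*n) + J*(4 + J) = (J² - 2101*n) + J*(4 + J) = J² - 2101*n + J*(4 + J))
(M(-1248, X(-14, -5)) - 2922565)*(-3683619 + 2148687) = (((-1248)² - (-2101)*√(-19 - 5)/6 - 1248*(4 - 1248)) - 2922565)*(-3683619 + 2148687) = ((1557504 - (-2101)*√(-24)/6 - 1248*(-1244)) - 2922565)*(-1534932) = ((1557504 - (-2101)*2*I*√6/6 + 1552512) - 2922565)*(-1534932) = ((1557504 - (-2101)*I*√6/3 + 1552512) - 2922565)*(-1534932) = ((1557504 + 2101*I*√6/3 + 1552512) - 2922565)*(-1534932) = ((3110016 + 2101*I*√6/3) - 2922565)*(-1534932) = (187451 + 2101*I*√6/3)*(-1534932) = -287724538332 - 1074964044*I*√6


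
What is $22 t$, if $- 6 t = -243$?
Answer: $891$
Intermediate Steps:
$t = \frac{81}{2}$ ($t = \left(- \frac{1}{6}\right) \left(-243\right) = \frac{81}{2} \approx 40.5$)
$22 t = 22 \cdot \frac{81}{2} = 891$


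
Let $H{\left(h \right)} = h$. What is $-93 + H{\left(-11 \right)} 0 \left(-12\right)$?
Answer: $-93$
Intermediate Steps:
$-93 + H{\left(-11 \right)} 0 \left(-12\right) = -93 - 11 \cdot 0 \left(-12\right) = -93 - 0 = -93 + 0 = -93$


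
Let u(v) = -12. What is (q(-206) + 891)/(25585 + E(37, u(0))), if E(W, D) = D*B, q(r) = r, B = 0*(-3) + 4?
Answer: 685/25537 ≈ 0.026824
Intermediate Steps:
B = 4 (B = 0 + 4 = 4)
E(W, D) = 4*D (E(W, D) = D*4 = 4*D)
(q(-206) + 891)/(25585 + E(37, u(0))) = (-206 + 891)/(25585 + 4*(-12)) = 685/(25585 - 48) = 685/25537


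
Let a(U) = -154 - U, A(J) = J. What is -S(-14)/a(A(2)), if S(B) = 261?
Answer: 87/52 ≈ 1.6731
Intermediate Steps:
-S(-14)/a(A(2)) = -261/(-154 - 1*2) = -261/(-154 - 2) = -261/(-156) = -261*(-1)/156 = -1*(-87/52) = 87/52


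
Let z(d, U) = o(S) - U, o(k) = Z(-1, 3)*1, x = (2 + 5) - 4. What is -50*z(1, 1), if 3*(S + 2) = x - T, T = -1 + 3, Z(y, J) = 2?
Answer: -50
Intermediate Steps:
x = 3 (x = 7 - 4 = 3)
T = 2
S = -5/3 (S = -2 + (3 - 1*2)/3 = -2 + (3 - 2)/3 = -2 + (1/3)*1 = -2 + 1/3 = -5/3 ≈ -1.6667)
o(k) = 2 (o(k) = 2*1 = 2)
z(d, U) = 2 - U
-50*z(1, 1) = -50*(2 - 1*1) = -50*(2 - 1) = -50*1 = -50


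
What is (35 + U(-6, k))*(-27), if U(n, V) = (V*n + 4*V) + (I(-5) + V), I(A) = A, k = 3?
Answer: -729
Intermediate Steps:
U(n, V) = -5 + 5*V + V*n (U(n, V) = (V*n + 4*V) + (-5 + V) = (4*V + V*n) + (-5 + V) = -5 + 5*V + V*n)
(35 + U(-6, k))*(-27) = (35 + (-5 + 5*3 + 3*(-6)))*(-27) = (35 + (-5 + 15 - 18))*(-27) = (35 - 8)*(-27) = 27*(-27) = -729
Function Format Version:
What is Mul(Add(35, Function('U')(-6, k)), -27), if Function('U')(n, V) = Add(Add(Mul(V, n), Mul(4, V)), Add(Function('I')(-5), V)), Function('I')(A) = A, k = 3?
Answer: -729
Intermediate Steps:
Function('U')(n, V) = Add(-5, Mul(5, V), Mul(V, n)) (Function('U')(n, V) = Add(Add(Mul(V, n), Mul(4, V)), Add(-5, V)) = Add(Add(Mul(4, V), Mul(V, n)), Add(-5, V)) = Add(-5, Mul(5, V), Mul(V, n)))
Mul(Add(35, Function('U')(-6, k)), -27) = Mul(Add(35, Add(-5, Mul(5, 3), Mul(3, -6))), -27) = Mul(Add(35, Add(-5, 15, -18)), -27) = Mul(Add(35, -8), -27) = Mul(27, -27) = -729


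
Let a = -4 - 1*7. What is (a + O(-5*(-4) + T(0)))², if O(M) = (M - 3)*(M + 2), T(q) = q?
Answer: 131769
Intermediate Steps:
O(M) = (-3 + M)*(2 + M)
a = -11 (a = -4 - 7 = -11)
(a + O(-5*(-4) + T(0)))² = (-11 + (-6 + (-5*(-4) + 0)² - (-5*(-4) + 0)))² = (-11 + (-6 + (20 + 0)² - (20 + 0)))² = (-11 + (-6 + 20² - 1*20))² = (-11 + (-6 + 400 - 20))² = (-11 + 374)² = 363² = 131769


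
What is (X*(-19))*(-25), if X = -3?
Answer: -1425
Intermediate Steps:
(X*(-19))*(-25) = -3*(-19)*(-25) = 57*(-25) = -1425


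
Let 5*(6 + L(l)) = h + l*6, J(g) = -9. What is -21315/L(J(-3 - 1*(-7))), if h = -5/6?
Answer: 639450/509 ≈ 1256.3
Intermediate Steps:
h = -5/6 (h = -5*1/6 = -5/6 ≈ -0.83333)
L(l) = -37/6 + 6*l/5 (L(l) = -6 + (-5/6 + l*6)/5 = -6 + (-5/6 + 6*l)/5 = -6 + (-1/6 + 6*l/5) = -37/6 + 6*l/5)
-21315/L(J(-3 - 1*(-7))) = -21315/(-37/6 + (6/5)*(-9)) = -21315/(-37/6 - 54/5) = -21315/(-509/30) = -21315*(-30/509) = 639450/509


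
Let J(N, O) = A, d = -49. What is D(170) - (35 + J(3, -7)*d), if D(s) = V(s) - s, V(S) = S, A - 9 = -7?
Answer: 63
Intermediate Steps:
A = 2 (A = 9 - 7 = 2)
J(N, O) = 2
D(s) = 0 (D(s) = s - s = 0)
D(170) - (35 + J(3, -7)*d) = 0 - (35 + 2*(-49)) = 0 - (35 - 98) = 0 - 1*(-63) = 0 + 63 = 63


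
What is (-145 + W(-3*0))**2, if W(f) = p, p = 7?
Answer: 19044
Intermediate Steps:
W(f) = 7
(-145 + W(-3*0))**2 = (-145 + 7)**2 = (-138)**2 = 19044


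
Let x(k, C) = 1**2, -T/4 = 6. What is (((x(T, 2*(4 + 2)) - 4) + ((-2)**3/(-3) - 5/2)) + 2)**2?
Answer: 25/36 ≈ 0.69444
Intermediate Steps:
T = -24 (T = -4*6 = -24)
x(k, C) = 1
(((x(T, 2*(4 + 2)) - 4) + ((-2)**3/(-3) - 5/2)) + 2)**2 = (((1 - 4) + ((-2)**3/(-3) - 5/2)) + 2)**2 = ((-3 + (-8*(-1/3) - 5*1/2)) + 2)**2 = ((-3 + (8/3 - 5/2)) + 2)**2 = ((-3 + 1/6) + 2)**2 = (-17/6 + 2)**2 = (-5/6)**2 = 25/36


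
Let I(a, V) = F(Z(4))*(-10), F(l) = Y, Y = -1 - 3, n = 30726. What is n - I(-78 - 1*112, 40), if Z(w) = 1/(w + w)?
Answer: 30686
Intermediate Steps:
Y = -4
Z(w) = 1/(2*w)
F(l) = -4
I(a, V) = 40 (I(a, V) = -4*(-10) = 40)
n - I(-78 - 1*112, 40) = 30726 - 1*40 = 30726 - 40 = 30686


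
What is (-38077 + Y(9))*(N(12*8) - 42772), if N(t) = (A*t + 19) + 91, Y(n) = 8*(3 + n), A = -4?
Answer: 1634930126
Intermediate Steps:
Y(n) = 24 + 8*n
N(t) = 110 - 4*t (N(t) = (-4*t + 19) + 91 = (19 - 4*t) + 91 = 110 - 4*t)
(-38077 + Y(9))*(N(12*8) - 42772) = (-38077 + (24 + 8*9))*((110 - 48*8) - 42772) = (-38077 + (24 + 72))*((110 - 4*96) - 42772) = (-38077 + 96)*((110 - 384) - 42772) = -37981*(-274 - 42772) = -37981*(-43046) = 1634930126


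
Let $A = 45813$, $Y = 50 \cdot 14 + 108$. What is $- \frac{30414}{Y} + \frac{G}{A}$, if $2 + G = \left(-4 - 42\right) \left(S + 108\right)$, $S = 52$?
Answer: $- \frac{233217513}{6169484} \approx -37.802$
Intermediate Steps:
$Y = 808$ ($Y = 700 + 108 = 808$)
$G = -7362$ ($G = -2 + \left(-4 - 42\right) \left(52 + 108\right) = -2 + \left(-4 - 42\right) 160 = -2 - 7360 = -7362$)
$- \frac{30414}{Y} + \frac{G}{A} = - \frac{30414}{808} - \frac{7362}{45813} = \left(-30414\right) \frac{1}{808} - \frac{2454}{15271} = - \frac{15207}{404} - \frac{2454}{15271} = - \frac{233217513}{6169484}$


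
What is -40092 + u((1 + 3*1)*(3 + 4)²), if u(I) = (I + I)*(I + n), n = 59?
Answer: 59868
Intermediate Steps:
u(I) = 2*I*(59 + I) (u(I) = (I + I)*(I + 59) = (2*I)*(59 + I) = 2*I*(59 + I))
-40092 + u((1 + 3*1)*(3 + 4)²) = -40092 + 2*((1 + 3*1)*(3 + 4)²)*(59 + (1 + 3*1)*(3 + 4)²) = -40092 + 2*((1 + 3)*7²)*(59 + (1 + 3)*7²) = -40092 + 2*(4*49)*(59 + 4*49) = -40092 + 2*196*(59 + 196) = -40092 + 2*196*255 = -40092 + 99960 = 59868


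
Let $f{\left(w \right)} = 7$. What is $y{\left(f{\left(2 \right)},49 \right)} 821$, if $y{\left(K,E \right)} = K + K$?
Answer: $11494$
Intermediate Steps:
$y{\left(K,E \right)} = 2 K$
$y{\left(f{\left(2 \right)},49 \right)} 821 = 2 \cdot 7 \cdot 821 = 14 \cdot 821 = 11494$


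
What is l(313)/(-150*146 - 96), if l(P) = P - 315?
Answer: 1/10998 ≈ 9.0926e-5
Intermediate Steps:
l(P) = -315 + P
l(313)/(-150*146 - 96) = (-315 + 313)/(-150*146 - 96) = -2/(-21900 - 96) = -2/(-21996) = -2*(-1/21996) = 1/10998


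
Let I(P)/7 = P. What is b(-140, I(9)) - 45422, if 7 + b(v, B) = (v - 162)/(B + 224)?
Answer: -13038425/287 ≈ -45430.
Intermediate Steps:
I(P) = 7*P
b(v, B) = -7 + (-162 + v)/(224 + B) (b(v, B) = -7 + (v - 162)/(B + 224) = -7 + (-162 + v)/(224 + B))
b(-140, I(9)) - 45422 = (-1730 - 140 - 49*9)/(224 + 7*9) - 45422 = (-1730 - 140 - 7*63)/(224 + 63) - 45422 = (-1730 - 140 - 441)/287 - 45422 = (1/287)*(-2311) - 45422 = -2311/287 - 45422 = -13038425/287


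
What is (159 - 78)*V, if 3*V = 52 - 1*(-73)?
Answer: 3375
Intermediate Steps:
V = 125/3 (V = (52 - 1*(-73))/3 = (52 + 73)/3 = (1/3)*125 = 125/3 ≈ 41.667)
(159 - 78)*V = (159 - 78)*(125/3) = 81*(125/3) = 3375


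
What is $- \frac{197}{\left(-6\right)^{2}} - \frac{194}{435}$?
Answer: $- \frac{30893}{5220} \approx -5.9182$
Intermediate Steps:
$- \frac{197}{\left(-6\right)^{2}} - \frac{194}{435} = - \frac{197}{36} - \frac{194}{435} = - \frac{30893}{5220}$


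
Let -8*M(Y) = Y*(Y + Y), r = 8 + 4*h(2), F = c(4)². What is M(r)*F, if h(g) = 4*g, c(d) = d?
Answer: -6400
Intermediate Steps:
F = 16 (F = 4² = 16)
r = 40 (r = 8 + 4*(4*2) = 8 + 4*8 = 8 + 32 = 40)
M(Y) = -Y²/4 (M(Y) = -Y*(Y + Y)/8 = -Y*2*Y/8 = -Y²/4)
M(r)*F = -¼*40²*16 = -¼*1600*16 = -400*16 = -6400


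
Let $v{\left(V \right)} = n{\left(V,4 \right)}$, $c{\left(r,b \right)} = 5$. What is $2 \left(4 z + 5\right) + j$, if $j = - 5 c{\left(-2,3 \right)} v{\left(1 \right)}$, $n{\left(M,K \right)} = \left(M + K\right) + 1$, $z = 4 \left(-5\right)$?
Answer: $-300$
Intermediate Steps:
$z = -20$
$n{\left(M,K \right)} = 1 + K + M$ ($n{\left(M,K \right)} = \left(K + M\right) + 1 = 1 + K + M$)
$v{\left(V \right)} = 5 + V$ ($v{\left(V \right)} = 1 + 4 + V = 5 + V$)
$j = -150$ ($j = \left(-5\right) 5 \left(5 + 1\right) = \left(-25\right) 6 = -150$)
$2 \left(4 z + 5\right) + j = 2 \left(4 \left(-20\right) + 5\right) - 150 = 2 \left(-80 + 5\right) - 150 = 2 \left(-75\right) - 150 = -150 - 150 = -300$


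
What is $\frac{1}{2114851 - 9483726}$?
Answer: $- \frac{1}{7368875} \approx -1.3571 \cdot 10^{-7}$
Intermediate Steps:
$\frac{1}{2114851 - 9483726} = \frac{1}{-7368875} = - \frac{1}{7368875}$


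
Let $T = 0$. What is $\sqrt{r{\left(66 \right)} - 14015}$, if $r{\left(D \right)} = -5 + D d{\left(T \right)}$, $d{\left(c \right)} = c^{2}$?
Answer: $2 i \sqrt{3505} \approx 118.41 i$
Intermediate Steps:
$r{\left(D \right)} = -5$ ($r{\left(D \right)} = -5 + D 0^{2} = -5 + D 0 = -5 + 0 = -5$)
$\sqrt{r{\left(66 \right)} - 14015} = \sqrt{-5 - 14015} = \sqrt{-14020} = 2 i \sqrt{3505}$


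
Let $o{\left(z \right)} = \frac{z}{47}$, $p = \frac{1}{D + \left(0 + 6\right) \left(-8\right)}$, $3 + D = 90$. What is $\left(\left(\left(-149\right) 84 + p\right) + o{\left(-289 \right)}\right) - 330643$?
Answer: $- \frac{629021671}{1833} \approx -3.4317 \cdot 10^{5}$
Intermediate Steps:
$D = 87$ ($D = -3 + 90 = 87$)
$p = \frac{1}{39}$ ($p = \frac{1}{87 + \left(0 + 6\right) \left(-8\right)} = \frac{1}{87 + 6 \left(-8\right)} = \frac{1}{87 - 48} = \frac{1}{39} \approx 0.025641$)
$o{\left(z \right)} = \frac{z}{47}$ ($o{\left(z \right)} = z \frac{1}{47} = \frac{z}{47}$)
$\left(\left(\left(-149\right) 84 + p\right) + o{\left(-289 \right)}\right) - 330643 = \left(\left(\left(-149\right) 84 + \frac{1}{39}\right) + \frac{1}{47} \left(-289\right)\right) - 330643 = \left(\left(-12516 + \frac{1}{39}\right) - \frac{289}{47}\right) - 330643 = \left(- \frac{488123}{39} - \frac{289}{47}\right) - 330643 = - \frac{22953052}{1833} - 330643 = - \frac{629021671}{1833}$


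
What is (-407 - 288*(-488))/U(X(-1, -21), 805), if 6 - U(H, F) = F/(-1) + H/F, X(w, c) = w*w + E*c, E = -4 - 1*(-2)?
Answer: 112810285/652812 ≈ 172.81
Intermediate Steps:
E = -2 (E = -4 + 2 = -2)
X(w, c) = w² - 2*c (X(w, c) = w*w - 2*c = w² - 2*c)
U(H, F) = 6 + F - H/F (U(H, F) = 6 - (F/(-1) + H/F) = 6 - (F*(-1) + H/F) = 6 - (-F + H/F) = 6 + (F - H/F) = 6 + F - H/F)
(-407 - 288*(-488))/U(X(-1, -21), 805) = (-407 - 288*(-488))/(6 + 805 - 1*((-1)² - 2*(-21))/805) = (-407 + 140544)/(6 + 805 - 1*(1 + 42)*1/805) = 140137/(6 + 805 - 1*43*1/805) = 140137/(6 + 805 - 43/805) = 140137/(652812/805) = 140137*(805/652812) = 112810285/652812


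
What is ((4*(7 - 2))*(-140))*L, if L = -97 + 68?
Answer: 81200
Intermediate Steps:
L = -29
((4*(7 - 2))*(-140))*L = ((4*(7 - 2))*(-140))*(-29) = ((4*5)*(-140))*(-29) = (20*(-140))*(-29) = -2800*(-29) = 81200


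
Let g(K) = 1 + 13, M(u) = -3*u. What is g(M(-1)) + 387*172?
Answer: 66578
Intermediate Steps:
g(K) = 14
g(M(-1)) + 387*172 = 14 + 387*172 = 14 + 66564 = 66578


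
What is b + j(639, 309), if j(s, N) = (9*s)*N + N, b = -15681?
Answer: 1761687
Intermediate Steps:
j(s, N) = N + 9*N*s (j(s, N) = 9*N*s + N = N + 9*N*s)
b + j(639, 309) = -15681 + 309*(1 + 9*639) = -15681 + 309*(1 + 5751) = -15681 + 309*5752 = -15681 + 1777368 = 1761687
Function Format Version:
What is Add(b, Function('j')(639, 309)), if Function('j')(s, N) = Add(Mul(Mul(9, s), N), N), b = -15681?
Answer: 1761687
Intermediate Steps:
Function('j')(s, N) = Add(N, Mul(9, N, s)) (Function('j')(s, N) = Add(Mul(9, N, s), N) = Add(N, Mul(9, N, s)))
Add(b, Function('j')(639, 309)) = Add(-15681, Mul(309, Add(1, Mul(9, 639)))) = Add(-15681, Mul(309, Add(1, 5751))) = Add(-15681, Mul(309, 5752)) = Add(-15681, 1777368) = 1761687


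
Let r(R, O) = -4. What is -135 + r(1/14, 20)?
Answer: -139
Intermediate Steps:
-135 + r(1/14, 20) = -135 - 4 = -139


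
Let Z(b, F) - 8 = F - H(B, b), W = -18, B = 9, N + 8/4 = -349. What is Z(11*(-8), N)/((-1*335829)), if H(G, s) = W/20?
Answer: 3421/3358290 ≈ 0.0010187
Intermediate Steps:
N = -351 (N = -2 - 349 = -351)
H(G, s) = -9/10 (H(G, s) = -18/20 = -18*1/20 = -9/10)
Z(b, F) = 89/10 + F (Z(b, F) = 8 + (F - 1*(-9/10)) = 8 + (F + 9/10) = 8 + (9/10 + F) = 89/10 + F)
Z(11*(-8), N)/((-1*335829)) = (89/10 - 351)/((-1*335829)) = -3421/10/(-335829) = -3421/10*(-1/335829) = 3421/3358290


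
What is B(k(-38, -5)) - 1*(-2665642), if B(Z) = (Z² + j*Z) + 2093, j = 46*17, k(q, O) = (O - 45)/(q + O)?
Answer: 4934325815/1849 ≈ 2.6686e+6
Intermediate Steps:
k(q, O) = (-45 + O)/(O + q)
j = 782
B(Z) = 2093 + Z² + 782*Z (B(Z) = (Z² + 782*Z) + 2093 = 2093 + Z² + 782*Z)
B(k(-38, -5)) - 1*(-2665642) = (2093 + ((-45 - 5)/(-5 - 38))² + 782*((-45 - 5)/(-5 - 38))) - 1*(-2665642) = (2093 + (-50/(-43))² + 782*(-50/(-43))) + 2665642 = (2093 + (-1/43*(-50))² + 782*(-1/43*(-50))) + 2665642 = (2093 + (50/43)² + 782*(50/43)) + 2665642 = (2093 + 2500/1849 + 39100/43) + 2665642 = 5553757/1849 + 2665642 = 4934325815/1849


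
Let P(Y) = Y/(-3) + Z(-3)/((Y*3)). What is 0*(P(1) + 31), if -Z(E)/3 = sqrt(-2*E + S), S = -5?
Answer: 0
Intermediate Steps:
Z(E) = -3*sqrt(-5 - 2*E) (Z(E) = -3*sqrt(-2*E - 5) = -3*sqrt(-5 - 2*E))
P(Y) = -1/Y - Y/3 (P(Y) = Y/(-3) + (-3*sqrt(-5 - 2*(-3)))/((Y*3)) = Y*(-1/3) + (-3*sqrt(-5 + 6))/((3*Y)) = -Y/3 + (-3*sqrt(1))*(1/(3*Y)) = -Y/3 + (-3*1)*(1/(3*Y)) = -Y/3 - 1/Y = -1/Y - Y/3)
0*(P(1) + 31) = 0*((-1/1 - 1/3*1) + 31) = 0*((-1*1 - 1/3) + 31) = 0*((-1 - 1/3) + 31) = 0*(-4/3 + 31) = 0*(89/3) = 0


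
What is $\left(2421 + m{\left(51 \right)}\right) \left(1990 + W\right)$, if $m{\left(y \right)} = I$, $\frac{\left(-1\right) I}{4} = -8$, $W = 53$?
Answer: $5011479$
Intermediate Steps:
$I = 32$ ($I = \left(-4\right) \left(-8\right) = 32$)
$m{\left(y \right)} = 32$
$\left(2421 + m{\left(51 \right)}\right) \left(1990 + W\right) = \left(2421 + 32\right) \left(1990 + 53\right) = 2453 \cdot 2043 = 5011479$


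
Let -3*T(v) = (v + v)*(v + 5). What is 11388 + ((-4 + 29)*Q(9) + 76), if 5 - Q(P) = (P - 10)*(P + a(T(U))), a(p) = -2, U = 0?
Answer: 11764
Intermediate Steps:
T(v) = -2*v*(5 + v)/3 (T(v) = -(v + v)*(v + 5)/3 = -2*v*(5 + v)/3)
Q(P) = 5 - (-10 + P)*(-2 + P) (Q(P) = 5 - (P - 10)*(P - 2) = 5 - (-10 + P)*(-2 + P))
11388 + ((-4 + 29)*Q(9) + 76) = 11388 + ((-4 + 29)*(-15 - 1*9**2 + 12*9) + 76) = 11388 + (25*(-15 - 1*81 + 108) + 76) = 11388 + (25*(-15 - 81 + 108) + 76) = 11388 + (25*12 + 76) = 11388 + (300 + 76) = 11388 + 376 = 11764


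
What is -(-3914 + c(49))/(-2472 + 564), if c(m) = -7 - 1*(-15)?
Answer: -217/106 ≈ -2.0472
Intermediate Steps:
c(m) = 8 (c(m) = -7 + 15 = 8)
-(-3914 + c(49))/(-2472 + 564) = -(-3914 + 8)/(-2472 + 564) = -(-3906)/(-1908) = -(-3906)*(-1)/1908 = -1*217/106 = -217/106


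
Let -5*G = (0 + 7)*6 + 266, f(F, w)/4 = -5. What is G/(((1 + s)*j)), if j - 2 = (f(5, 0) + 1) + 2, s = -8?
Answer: -44/75 ≈ -0.58667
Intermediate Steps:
f(F, w) = -20 (f(F, w) = 4*(-5) = -20)
G = -308/5 (G = -((0 + 7)*6 + 266)/5 = -(7*6 + 266)/5 = -(42 + 266)/5 = -⅕*308 = -308/5 ≈ -61.600)
j = -15 (j = 2 + ((-20 + 1) + 2) = 2 + (-19 + 2) = 2 - 17 = -15)
G/(((1 + s)*j)) = -308*(-1/(15*(1 - 8)))/5 = -308/(5*((-7*(-15)))) = -308/5/105 = -308/5*1/105 = -44/75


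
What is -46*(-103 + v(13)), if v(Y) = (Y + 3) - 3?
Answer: 4140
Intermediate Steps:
v(Y) = Y (v(Y) = (3 + Y) - 3 = Y)
-46*(-103 + v(13)) = -46*(-103 + 13) = -46*(-90) = 4140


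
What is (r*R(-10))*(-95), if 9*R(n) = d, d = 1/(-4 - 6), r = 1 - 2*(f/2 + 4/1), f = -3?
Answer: -38/9 ≈ -4.2222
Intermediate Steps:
r = -4 (r = 1 - 2*(-3/2 + 4/1) = 1 - 2*(-3*1/2 + 4*1) = 1 - 2*(-3/2 + 4) = 1 - 2*5/2 = 1 - 5 = -4)
d = -1/10 (d = 1/(-10) = -1/10 ≈ -0.10000)
R(n) = -1/90 (R(n) = (1/9)*(-1/10) = -1/90)
(r*R(-10))*(-95) = -4*(-1/90)*(-95) = (2/45)*(-95) = -38/9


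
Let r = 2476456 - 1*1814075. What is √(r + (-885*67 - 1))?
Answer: √603085 ≈ 776.59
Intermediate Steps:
r = 662381 (r = 2476456 - 1814075 = 662381)
√(r + (-885*67 - 1)) = √(662381 + (-885*67 - 1)) = √(662381 + (-59295 - 1)) = √(662381 - 59296) = √603085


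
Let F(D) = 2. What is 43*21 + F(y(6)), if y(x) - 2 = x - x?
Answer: 905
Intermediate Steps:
y(x) = 2 (y(x) = 2 + (x - x) = 2 + 0 = 2)
43*21 + F(y(6)) = 43*21 + 2 = 903 + 2 = 905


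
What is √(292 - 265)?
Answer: 3*√3 ≈ 5.1962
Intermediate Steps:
√(292 - 265) = √27 = 3*√3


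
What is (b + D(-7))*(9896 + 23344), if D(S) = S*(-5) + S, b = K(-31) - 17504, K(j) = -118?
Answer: -584824560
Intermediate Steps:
b = -17622 (b = -118 - 17504 = -17622)
D(S) = -4*S (D(S) = -5*S + S = -4*S)
(b + D(-7))*(9896 + 23344) = (-17622 - 4*(-7))*(9896 + 23344) = (-17622 + 28)*33240 = -17594*33240 = -584824560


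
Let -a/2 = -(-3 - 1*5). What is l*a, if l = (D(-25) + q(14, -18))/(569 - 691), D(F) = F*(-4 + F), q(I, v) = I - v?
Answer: 6056/61 ≈ 99.279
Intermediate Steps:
l = -757/122 (l = (-25*(-4 - 25) + (14 - 1*(-18)))/(569 - 691) = (-25*(-29) + (14 + 18))/(-122) = (725 + 32)*(-1/122) = 757*(-1/122) = -757/122 ≈ -6.2049)
a = -16 (a = -(-2)*(-3 - 1*5) = -(-2)*(-3 - 5) = -(-2)*(-8) = -2*8 = -16)
l*a = -757/122*(-16) = 6056/61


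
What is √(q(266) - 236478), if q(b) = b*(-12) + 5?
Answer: I*√239665 ≈ 489.56*I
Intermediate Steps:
q(b) = 5 - 12*b (q(b) = -12*b + 5 = 5 - 12*b)
√(q(266) - 236478) = √((5 - 12*266) - 236478) = √((5 - 3192) - 236478) = √(-3187 - 236478) = √(-239665) = I*√239665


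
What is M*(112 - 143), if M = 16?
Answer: -496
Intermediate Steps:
M*(112 - 143) = 16*(112 - 143) = 16*(-31) = -496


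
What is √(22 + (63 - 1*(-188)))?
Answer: √273 ≈ 16.523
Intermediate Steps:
√(22 + (63 - 1*(-188))) = √(22 + (63 + 188)) = √(22 + 251) = √273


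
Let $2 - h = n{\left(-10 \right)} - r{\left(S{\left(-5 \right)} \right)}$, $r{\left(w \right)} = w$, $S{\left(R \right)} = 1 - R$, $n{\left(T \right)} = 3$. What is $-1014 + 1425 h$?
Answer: $6111$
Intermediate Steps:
$h = 5$ ($h = 2 - \left(3 - \left(1 - -5\right)\right) = 2 - \left(3 - \left(1 + 5\right)\right) = 2 - \left(3 - 6\right) = 2 - -3 = 2 + 3 = 5$)
$-1014 + 1425 h = -1014 + 1425 \cdot 5 = -1014 + 7125 = 6111$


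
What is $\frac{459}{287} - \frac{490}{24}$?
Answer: $- \frac{64807}{3444} \approx -18.817$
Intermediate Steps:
$\frac{459}{287} - \frac{490}{24} = 459 \cdot \frac{1}{287} - \frac{245}{12} = \frac{459}{287} - \frac{245}{12} = - \frac{64807}{3444}$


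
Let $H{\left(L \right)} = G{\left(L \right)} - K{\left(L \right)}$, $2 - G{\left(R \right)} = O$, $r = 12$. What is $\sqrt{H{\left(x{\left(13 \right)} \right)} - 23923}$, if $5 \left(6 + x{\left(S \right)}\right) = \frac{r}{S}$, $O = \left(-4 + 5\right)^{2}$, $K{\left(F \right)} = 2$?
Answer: $2 i \sqrt{5981} \approx 154.67 i$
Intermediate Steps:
$O = 1$ ($O = 1^{2} = 1$)
$x{\left(S \right)} = -6 + \frac{12}{5 S}$ ($x{\left(S \right)} = -6 + \frac{12 \frac{1}{S}}{5} = -6 + \frac{12}{5 S}$)
$G{\left(R \right)} = 1$ ($G{\left(R \right)} = 2 - 1 = 1$)
$H{\left(L \right)} = -1$ ($H{\left(L \right)} = 1 - 2 = -1$)
$\sqrt{H{\left(x{\left(13 \right)} \right)} - 23923} = \sqrt{-1 - 23923} = \sqrt{-23924} = 2 i \sqrt{5981}$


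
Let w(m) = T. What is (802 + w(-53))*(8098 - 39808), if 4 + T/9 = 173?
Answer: -73662330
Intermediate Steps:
T = 1521 (T = -36 + 9*173 = -36 + 1557 = 1521)
w(m) = 1521
(802 + w(-53))*(8098 - 39808) = (802 + 1521)*(8098 - 39808) = 2323*(-31710) = -73662330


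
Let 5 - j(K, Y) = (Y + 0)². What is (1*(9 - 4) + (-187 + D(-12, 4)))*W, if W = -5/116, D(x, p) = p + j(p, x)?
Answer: 1585/116 ≈ 13.664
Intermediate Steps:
j(K, Y) = 5 - Y² (j(K, Y) = 5 - (Y + 0)² = 5 - Y²)
D(x, p) = 5 + p - x² (D(x, p) = p + (5 - x²) = 5 + p - x²)
W = -5/116 (W = -5*1/116 = -5/116 ≈ -0.043103)
(1*(9 - 4) + (-187 + D(-12, 4)))*W = (1*(9 - 4) + (-187 + (5 + 4 - 1*(-12)²)))*(-5/116) = (1*5 + (-187 + (5 + 4 - 1*144)))*(-5/116) = (5 + (-187 + (5 + 4 - 144)))*(-5/116) = (5 + (-187 - 135))*(-5/116) = (5 - 322)*(-5/116) = -317*(-5/116) = 1585/116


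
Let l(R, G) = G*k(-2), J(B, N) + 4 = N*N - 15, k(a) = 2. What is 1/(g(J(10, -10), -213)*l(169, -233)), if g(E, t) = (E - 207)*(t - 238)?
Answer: -1/26480916 ≈ -3.7763e-8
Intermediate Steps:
J(B, N) = -19 + N² (J(B, N) = -4 + (N*N - 15) = -4 + (N² - 15) = -4 + (-15 + N²) = -19 + N²)
g(E, t) = (-238 + t)*(-207 + E) (g(E, t) = (-207 + E)*(-238 + t) = (-238 + t)*(-207 + E))
l(R, G) = 2*G (l(R, G) = G*2 = 2*G)
1/(g(J(10, -10), -213)*l(169, -233)) = 1/((49266 - 238*(-19 + (-10)²) - 207*(-213) + (-19 + (-10)²)*(-213))*((2*(-233)))) = 1/((49266 - 238*(-19 + 100) + 44091 + (-19 + 100)*(-213))*(-466)) = -1/466/(49266 - 238*81 + 44091 + 81*(-213)) = -1/466/(49266 - 19278 + 44091 - 17253) = -1/466/56826 = (1/56826)*(-1/466) = -1/26480916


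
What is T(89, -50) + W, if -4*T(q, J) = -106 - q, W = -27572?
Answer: -110093/4 ≈ -27523.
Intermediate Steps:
T(q, J) = 53/2 + q/4 (T(q, J) = -(-106 - q)/4 = 53/2 + q/4)
T(89, -50) + W = (53/2 + (1/4)*89) - 27572 = (53/2 + 89/4) - 27572 = 195/4 - 27572 = -110093/4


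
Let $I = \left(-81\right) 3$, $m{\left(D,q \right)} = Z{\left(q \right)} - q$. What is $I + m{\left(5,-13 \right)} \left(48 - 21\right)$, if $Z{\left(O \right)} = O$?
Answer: $-243$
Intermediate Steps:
$m{\left(D,q \right)} = 0$ ($m{\left(D,q \right)} = q - q = 0$)
$I = -243$
$I + m{\left(5,-13 \right)} \left(48 - 21\right) = -243 + 0 \left(48 - 21\right) = -243 + 0 \cdot 27 = -243 + 0 = -243$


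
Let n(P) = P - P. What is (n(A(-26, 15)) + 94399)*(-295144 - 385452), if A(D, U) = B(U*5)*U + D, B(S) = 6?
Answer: -64247581804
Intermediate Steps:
A(D, U) = D + 6*U (A(D, U) = 6*U + D = D + 6*U)
n(P) = 0
(n(A(-26, 15)) + 94399)*(-295144 - 385452) = (0 + 94399)*(-295144 - 385452) = 94399*(-680596) = -64247581804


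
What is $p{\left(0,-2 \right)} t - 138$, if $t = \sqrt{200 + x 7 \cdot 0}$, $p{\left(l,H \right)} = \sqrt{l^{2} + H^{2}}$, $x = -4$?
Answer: $-138 + 20 \sqrt{2} \approx -109.72$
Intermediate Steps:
$p{\left(l,H \right)} = \sqrt{H^{2} + l^{2}}$
$t = 10 \sqrt{2}$ ($t = \sqrt{200 + \left(-4\right) 7 \cdot 0} = \sqrt{200 - 0} = \sqrt{200 + 0} = \sqrt{200} = 10 \sqrt{2} \approx 14.142$)
$p{\left(0,-2 \right)} t - 138 = \sqrt{\left(-2\right)^{2} + 0^{2}} \cdot 10 \sqrt{2} - 138 = \sqrt{4 + 0} \cdot 10 \sqrt{2} - 138 = \sqrt{4} \cdot 10 \sqrt{2} - 138 = 2 \cdot 10 \sqrt{2} - 138 = 20 \sqrt{2} - 138 = -138 + 20 \sqrt{2}$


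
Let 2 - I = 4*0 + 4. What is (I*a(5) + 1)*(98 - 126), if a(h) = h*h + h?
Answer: 1652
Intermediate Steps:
I = -2 (I = 2 - (4*0 + 4) = 2 - (0 + 4) = 2 - 1*4 = 2 - 4 = -2)
a(h) = h + h**2 (a(h) = h**2 + h = h + h**2)
(I*a(5) + 1)*(98 - 126) = (-10*(1 + 5) + 1)*(98 - 126) = (-10*6 + 1)*(-28) = (-2*30 + 1)*(-28) = (-60 + 1)*(-28) = -59*(-28) = 1652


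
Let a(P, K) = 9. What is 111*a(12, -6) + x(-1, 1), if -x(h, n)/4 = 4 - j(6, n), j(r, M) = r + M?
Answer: 1011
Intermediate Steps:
j(r, M) = M + r
x(h, n) = 8 + 4*n (x(h, n) = -4*(4 - (n + 6)) = -4*(4 - (6 + n)) = -4*(4 + (-6 - n)) = -4*(-2 - n) = 8 + 4*n)
111*a(12, -6) + x(-1, 1) = 111*9 + (8 + 4*1) = 999 + (8 + 4) = 999 + 12 = 1011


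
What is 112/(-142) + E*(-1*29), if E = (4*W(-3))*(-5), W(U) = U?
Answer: -123596/71 ≈ -1740.8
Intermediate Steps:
E = 60 (E = (4*(-3))*(-5) = -12*(-5) = 60)
112/(-142) + E*(-1*29) = 112/(-142) + 60*(-1*29) = 112*(-1/142) + 60*(-29) = -56/71 - 1740 = -123596/71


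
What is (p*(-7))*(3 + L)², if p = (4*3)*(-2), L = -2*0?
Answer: 1512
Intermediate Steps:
L = 0
p = -24 (p = 12*(-2) = -24)
(p*(-7))*(3 + L)² = (-24*(-7))*(3 + 0)² = 168*3² = 168*9 = 1512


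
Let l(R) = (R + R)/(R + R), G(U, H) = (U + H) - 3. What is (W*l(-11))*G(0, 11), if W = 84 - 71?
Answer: 104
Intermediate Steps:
G(U, H) = -3 + H + U (G(U, H) = (H + U) - 3 = -3 + H + U)
W = 13
l(R) = 1 (l(R) = (2*R)/((2*R)) = (2*R)*(1/(2*R)) = 1)
(W*l(-11))*G(0, 11) = (13*1)*(-3 + 11 + 0) = 13*8 = 104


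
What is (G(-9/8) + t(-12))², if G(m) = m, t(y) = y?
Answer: 11025/64 ≈ 172.27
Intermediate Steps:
(G(-9/8) + t(-12))² = (-9/8 - 12)² = (-105/8)² = 11025/64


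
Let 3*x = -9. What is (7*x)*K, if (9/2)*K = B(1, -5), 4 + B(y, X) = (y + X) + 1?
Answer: 98/3 ≈ 32.667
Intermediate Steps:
x = -3 (x = (1/3)*(-9) = -3)
B(y, X) = -3 + X + y (B(y, X) = -4 + ((y + X) + 1) = -4 + ((X + y) + 1) = -4 + (1 + X + y) = -3 + X + y)
K = -14/9 (K = 2*(-3 - 5 + 1)/9 = (2/9)*(-7) = -14/9 ≈ -1.5556)
(7*x)*K = (7*(-3))*(-14/9) = -21*(-14/9) = 98/3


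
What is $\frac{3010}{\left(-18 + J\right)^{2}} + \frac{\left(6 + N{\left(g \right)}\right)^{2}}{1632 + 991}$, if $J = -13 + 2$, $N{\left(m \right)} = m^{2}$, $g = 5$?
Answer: $\frac{8703431}{2205943} \approx 3.9454$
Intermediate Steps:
$J = -11$
$\frac{3010}{\left(-18 + J\right)^{2}} + \frac{\left(6 + N{\left(g \right)}\right)^{2}}{1632 + 991} = \frac{3010}{\left(-18 - 11\right)^{2}} + \frac{\left(6 + 5^{2}\right)^{2}}{1632 + 991} = \frac{3010}{\left(-29\right)^{2}} + \frac{\left(6 + 25\right)^{2}}{2623} = \frac{3010}{841} + 31^{2} \cdot \frac{1}{2623} = 3010 \cdot \frac{1}{841} + 961 \cdot \frac{1}{2623} = \frac{3010}{841} + \frac{961}{2623} = \frac{8703431}{2205943}$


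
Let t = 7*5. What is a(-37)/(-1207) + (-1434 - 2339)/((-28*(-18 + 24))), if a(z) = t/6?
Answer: 216811/9656 ≈ 22.453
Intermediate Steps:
t = 35
a(z) = 35/6
a(-37)/(-1207) + (-1434 - 2339)/((-28*(-18 + 24))) = (35/6)/(-1207) + (-1434 - 2339)/((-28*(-18 + 24))) = (35/6)*(-1/1207) - 3773/((-28*6)) = -35/7242 - 3773/(-168) = -35/7242 - 3773*(-1/168) = -35/7242 + 539/24 = 216811/9656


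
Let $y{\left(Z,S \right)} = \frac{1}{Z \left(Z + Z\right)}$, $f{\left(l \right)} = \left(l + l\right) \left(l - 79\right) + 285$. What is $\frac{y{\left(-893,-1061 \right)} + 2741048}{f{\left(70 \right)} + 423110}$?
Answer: $\frac{874338394621}{134652453446} \approx 6.4933$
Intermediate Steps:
$f{\left(l \right)} = 285 + 2 l \left(-79 + l\right)$ ($f{\left(l \right)} = 2 l \left(-79 + l\right) + 285 = 285 + 2 l \left(-79 + l\right)$)
$y{\left(Z,S \right)} = \frac{1}{2 Z^{2}}$ ($y{\left(Z,S \right)} = \frac{1}{Z 2 Z} = \frac{1}{2 Z^{2}}$)
$\frac{y{\left(-893,-1061 \right)} + 2741048}{f{\left(70 \right)} + 423110} = \frac{\frac{1}{2 \cdot 797449} + 2741048}{\left(285 - 11060 + 2 \cdot 70^{2}\right) + 423110} = \frac{\frac{1}{2} \cdot \frac{1}{797449} + 2741048}{\left(285 - 11060 + 2 \cdot 4900\right) + 423110} = \frac{\frac{1}{1594898} + 2741048}{\left(285 - 11060 + 9800\right) + 423110} = \frac{4371691973105}{1594898 \left(-975 + 423110\right)} = \frac{4371691973105}{1594898 \cdot 422135} = \frac{4371691973105}{1594898} \cdot \frac{1}{422135} = \frac{874338394621}{134652453446}$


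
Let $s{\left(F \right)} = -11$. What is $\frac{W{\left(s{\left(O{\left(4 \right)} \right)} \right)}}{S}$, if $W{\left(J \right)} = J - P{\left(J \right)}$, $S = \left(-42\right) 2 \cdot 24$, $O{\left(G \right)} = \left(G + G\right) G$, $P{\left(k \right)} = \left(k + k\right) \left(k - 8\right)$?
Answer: $\frac{143}{672} \approx 0.2128$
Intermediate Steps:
$P{\left(k \right)} = 2 k \left(-8 + k\right)$
$O{\left(G \right)} = 2 G^{2}$ ($O{\left(G \right)} = 2 G G = 2 G^{2}$)
$S = -2016$ ($S = \left(-84\right) 24 = -2016$)
$W{\left(J \right)} = J - 2 J \left(-8 + J\right)$
$\frac{W{\left(s{\left(O{\left(4 \right)} \right)} \right)}}{S} = \frac{\left(-11\right) \left(17 - -22\right)}{-2016} = - 11 \left(17 + 22\right) \left(- \frac{1}{2016}\right) = \left(-11\right) 39 \left(- \frac{1}{2016}\right) = \left(-429\right) \left(- \frac{1}{2016}\right) = \frac{143}{672}$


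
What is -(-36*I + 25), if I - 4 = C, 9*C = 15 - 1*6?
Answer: 155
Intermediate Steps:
C = 1 (C = (15 - 1*6)/9 = (15 - 6)/9 = (1/9)*9 = 1)
I = 5 (I = 4 + 1 = 5)
-(-36*I + 25) = -(-36*5 + 25) = -(-180 + 25) = -1*(-155) = 155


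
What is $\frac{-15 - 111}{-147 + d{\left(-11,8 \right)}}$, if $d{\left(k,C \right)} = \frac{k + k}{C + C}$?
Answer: $\frac{1008}{1187} \approx 0.8492$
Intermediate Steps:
$d{\left(k,C \right)} = \frac{k}{C}$ ($d{\left(k,C \right)} = \frac{2 k}{2 C} = 2 k \frac{1}{2 C} = \frac{k}{C}$)
$\frac{-15 - 111}{-147 + d{\left(-11,8 \right)}} = \frac{-15 - 111}{-147 - \frac{11}{8}} = - \frac{126}{-147 - \frac{11}{8}} = - \frac{126}{- \frac{1187}{8}} = \left(-126\right) \left(- \frac{8}{1187}\right) = \frac{1008}{1187}$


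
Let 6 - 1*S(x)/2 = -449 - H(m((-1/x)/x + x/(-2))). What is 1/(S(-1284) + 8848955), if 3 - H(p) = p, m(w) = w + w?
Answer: 412164/3646539793693 ≈ 1.1303e-7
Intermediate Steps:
m(w) = 2*w
H(p) = 3 - p
S(x) = 916 + 2*x + 4/x² (S(x) = 12 - 2*(-449 - (3 - 2*((-1/x)/x + x/(-2)))) = 12 - 2*(-449 - (3 - 2*(-1/x² + x*(-½)))) = 12 - 2*(-449 - (3 - 2*(-1/x² - x/2))) = 12 - 2*(-449 - (3 - (-x - 2/x²))) = 12 - 2*(-449 - (3 + (x + 2/x²))) = 12 - 2*(-449 - (3 + x + 2/x²)) = 12 - 2*(-449 + (-3 - x - 2/x²)) = 12 - 2*(-452 - x - 2/x²) = 12 + (904 + 2*x + 4/x²) = 916 + 2*x + 4/x²)
1/(S(-1284) + 8848955) = 1/((916 + 2*(-1284) + 4/(-1284)²) + 8848955) = 1/((916 - 2568 + 4*(1/1648656)) + 8848955) = 1/((916 - 2568 + 1/412164) + 8848955) = 1/(-680894927/412164 + 8848955) = 1/(3646539793693/412164) = 412164/3646539793693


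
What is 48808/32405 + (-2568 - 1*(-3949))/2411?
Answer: 162427393/78128455 ≈ 2.0790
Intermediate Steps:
48808/32405 + (-2568 - 1*(-3949))/2411 = 48808*(1/32405) + (-2568 + 3949)*(1/2411) = 48808/32405 + 1381*(1/2411) = 48808/32405 + 1381/2411 = 162427393/78128455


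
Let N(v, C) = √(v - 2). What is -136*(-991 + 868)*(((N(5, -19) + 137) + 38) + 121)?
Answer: 4951488 + 16728*√3 ≈ 4.9805e+6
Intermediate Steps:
N(v, C) = √(-2 + v)
-136*(-991 + 868)*(((N(5, -19) + 137) + 38) + 121) = -136*(-991 + 868)*(((√(-2 + 5) + 137) + 38) + 121) = -(-16728)*(((√3 + 137) + 38) + 121) = -(-16728)*(((137 + √3) + 38) + 121) = -(-16728)*((175 + √3) + 121) = -(-16728)*(296 + √3) = -136*(-36408 - 123*√3) = 4951488 + 16728*√3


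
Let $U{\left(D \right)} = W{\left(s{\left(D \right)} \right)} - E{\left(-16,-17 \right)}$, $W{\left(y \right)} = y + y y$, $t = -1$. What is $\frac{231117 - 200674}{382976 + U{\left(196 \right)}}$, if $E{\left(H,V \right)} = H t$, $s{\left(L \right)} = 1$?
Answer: $\frac{30443}{382962} \approx 0.079494$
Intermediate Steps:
$E{\left(H,V \right)} = - H$ ($E{\left(H,V \right)} = H \left(-1\right) = - H$)
$W{\left(y \right)} = y + y^{2}$
$U{\left(D \right)} = -14$ ($U{\left(D \right)} = 1 \left(1 + 1\right) - \left(-1\right) \left(-16\right) = 1 \cdot 2 - 16 = 2 - 16 = -14$)
$\frac{231117 - 200674}{382976 + U{\left(196 \right)}} = \frac{231117 - 200674}{382976 - 14} = \frac{231117 - 200674}{382962} = \left(231117 - 200674\right) \frac{1}{382962} = 30443 \cdot \frac{1}{382962} = \frac{30443}{382962}$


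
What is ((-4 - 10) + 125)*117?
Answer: 12987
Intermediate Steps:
((-4 - 10) + 125)*117 = (-14 + 125)*117 = 111*117 = 12987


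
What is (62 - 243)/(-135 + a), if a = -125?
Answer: 181/260 ≈ 0.69615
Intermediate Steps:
(62 - 243)/(-135 + a) = (62 - 243)/(-135 - 125) = -181/(-260) = -181*(-1/260) = 181/260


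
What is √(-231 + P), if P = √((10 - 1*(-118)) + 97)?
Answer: 6*I*√6 ≈ 14.697*I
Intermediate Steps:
P = 15 (P = √((10 + 118) + 97) = √(128 + 97) = √225 = 15)
√(-231 + P) = √(-231 + 15) = √(-216) = 6*I*√6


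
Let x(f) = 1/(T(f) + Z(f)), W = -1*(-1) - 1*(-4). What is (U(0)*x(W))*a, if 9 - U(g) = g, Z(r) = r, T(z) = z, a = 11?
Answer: 99/10 ≈ 9.9000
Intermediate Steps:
U(g) = 9 - g
W = 5 (W = 1 + 4 = 5)
x(f) = 1/(2*f) (x(f) = 1/(f + f) = 1/(2*f))
(U(0)*x(W))*a = ((9 - 1*0)*((1/2)/5))*11 = ((9 + 0)*((1/2)*(1/5)))*11 = (9*(1/10))*11 = (9/10)*11 = 99/10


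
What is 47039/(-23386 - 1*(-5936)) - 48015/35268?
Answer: -416138867/102571100 ≈ -4.0571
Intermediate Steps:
47039/(-23386 - 1*(-5936)) - 48015/35268 = 47039/(-23386 + 5936) - 48015*1/35268 = 47039/(-17450) - 16005/11756 = 47039*(-1/17450) - 16005/11756 = -47039/17450 - 16005/11756 = -416138867/102571100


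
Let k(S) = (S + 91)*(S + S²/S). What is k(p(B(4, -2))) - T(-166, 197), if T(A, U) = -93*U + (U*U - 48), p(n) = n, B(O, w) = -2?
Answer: -20796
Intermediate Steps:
T(A, U) = -48 + U² - 93*U (T(A, U) = -93*U + (U² - 48) = -93*U + (-48 + U²) = -48 + U² - 93*U)
k(S) = 2*S*(91 + S) (k(S) = (91 + S)*(S + S) = (91 + S)*(2*S) = 2*S*(91 + S))
k(p(B(4, -2))) - T(-166, 197) = 2*(-2)*(91 - 2) - (-48 + 197² - 93*197) = 2*(-2)*89 - (-48 + 38809 - 18321) = -356 - 1*20440 = -356 - 20440 = -20796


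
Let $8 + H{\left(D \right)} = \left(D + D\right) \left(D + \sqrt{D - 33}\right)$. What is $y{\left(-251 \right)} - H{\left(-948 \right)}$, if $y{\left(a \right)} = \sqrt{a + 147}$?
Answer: $-1797400 + 2 i \sqrt{26} + 5688 i \sqrt{109} \approx -1.7974 \cdot 10^{6} + 59395.0 i$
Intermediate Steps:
$y{\left(a \right)} = \sqrt{147 + a}$
$H{\left(D \right)} = -8 + 2 D \left(D + \sqrt{-33 + D}\right)$ ($H{\left(D \right)} = -8 + \left(D + D\right) \left(D + \sqrt{D - 33}\right) = -8 + 2 D \left(D + \sqrt{-33 + D}\right)$)
$y{\left(-251 \right)} - H{\left(-948 \right)} = \sqrt{147 - 251} - \left(-8 + 2 \left(-948\right)^{2} + 2 \left(-948\right) \sqrt{-33 - 948}\right) = \sqrt{-104} - \left(-8 + 2 \cdot 898704 + 2 \left(-948\right) \sqrt{-981}\right) = 2 i \sqrt{26} - \left(-8 + 1797408 + 2 \left(-948\right) 3 i \sqrt{109}\right) = 2 i \sqrt{26} - \left(-8 + 1797408 - 5688 i \sqrt{109}\right) = 2 i \sqrt{26} - \left(1797400 - 5688 i \sqrt{109}\right) = -1797400 + 2 i \sqrt{26} + 5688 i \sqrt{109}$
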